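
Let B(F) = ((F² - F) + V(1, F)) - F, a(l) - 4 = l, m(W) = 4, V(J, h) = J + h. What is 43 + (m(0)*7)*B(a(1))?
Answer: 631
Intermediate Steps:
a(l) = 4 + l
B(F) = 1 + F² - F (B(F) = ((F² - F) + (1 + F)) - F = (1 + F²) - F = 1 + F² - F)
43 + (m(0)*7)*B(a(1)) = 43 + (4*7)*(1 + (4 + 1)² - (4 + 1)) = 43 + 28*(1 + 5² - 1*5) = 43 + 28*(1 + 25 - 5) = 43 + 28*21 = 43 + 588 = 631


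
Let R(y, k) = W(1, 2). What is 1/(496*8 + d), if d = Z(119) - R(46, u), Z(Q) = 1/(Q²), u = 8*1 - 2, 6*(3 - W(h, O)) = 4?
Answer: 42483/168473420 ≈ 0.00025216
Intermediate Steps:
W(h, O) = 7/3 (W(h, O) = 3 - ⅙*4 = 3 - ⅔ = 7/3)
u = 6 (u = 8 - 2 = 6)
Z(Q) = Q⁻²
R(y, k) = 7/3
d = -99124/42483 (d = 119⁻² - 1*7/3 = 1/14161 - 7/3 = -99124/42483 ≈ -2.3333)
1/(496*8 + d) = 1/(496*8 - 99124/42483) = 1/(3968 - 99124/42483) = 1/(168473420/42483) = 42483/168473420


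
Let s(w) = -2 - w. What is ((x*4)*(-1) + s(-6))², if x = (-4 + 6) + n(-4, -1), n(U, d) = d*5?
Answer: 256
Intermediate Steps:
n(U, d) = 5*d
x = -3 (x = (-4 + 6) + 5*(-1) = 2 - 5 = -3)
((x*4)*(-1) + s(-6))² = (-3*4*(-1) + (-2 - 1*(-6)))² = (-12*(-1) + (-2 + 6))² = (12 + 4)² = 16² = 256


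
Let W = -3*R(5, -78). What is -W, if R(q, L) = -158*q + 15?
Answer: -2325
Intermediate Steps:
R(q, L) = 15 - 158*q
W = 2325 (W = -3*(15 - 158*5) = -3*(15 - 790) = -3*(-775) = 2325)
-W = -1*2325 = -2325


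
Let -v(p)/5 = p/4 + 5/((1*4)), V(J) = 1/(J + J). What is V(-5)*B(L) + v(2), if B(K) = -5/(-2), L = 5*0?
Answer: -9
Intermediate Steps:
L = 0
B(K) = 5/2 (B(K) = -5*(-½) = 5/2)
V(J) = 1/(2*J)
v(p) = -25/4 - 5*p/4 (v(p) = -5*(p/4 + 5/((1*4))) = -5*(p*(¼) + 5/4) = -5*(p/4 + 5*(¼)) = -5*(p/4 + 5/4) = -5*(5/4 + p/4) = -25/4 - 5*p/4)
V(-5)*B(L) + v(2) = ((½)/(-5))*(5/2) + (-25/4 - 5/4*2) = ((½)*(-⅕))*(5/2) + (-25/4 - 5/2) = -⅒*5/2 - 35/4 = -¼ - 35/4 = -9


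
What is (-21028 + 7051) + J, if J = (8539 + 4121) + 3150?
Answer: 1833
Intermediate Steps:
J = 15810 (J = 12660 + 3150 = 15810)
(-21028 + 7051) + J = (-21028 + 7051) + 15810 = -13977 + 15810 = 1833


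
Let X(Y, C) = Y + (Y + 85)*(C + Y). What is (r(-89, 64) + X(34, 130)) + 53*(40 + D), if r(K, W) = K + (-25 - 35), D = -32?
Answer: 19825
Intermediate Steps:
r(K, W) = -60 + K (r(K, W) = K - 60 = -60 + K)
X(Y, C) = Y + (85 + Y)*(C + Y)
(r(-89, 64) + X(34, 130)) + 53*(40 + D) = ((-60 - 89) + (34² + 85*130 + 86*34 + 130*34)) + 53*(40 - 32) = (-149 + (1156 + 11050 + 2924 + 4420)) + 53*8 = (-149 + 19550) + 424 = 19401 + 424 = 19825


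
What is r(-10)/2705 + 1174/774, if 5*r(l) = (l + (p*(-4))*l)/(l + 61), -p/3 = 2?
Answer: 5397349/3559239 ≈ 1.5164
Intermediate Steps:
p = -6 (p = -3*2 = -6)
r(l) = 5*l/(61 + l) (r(l) = ((l + (-6*(-4))*l)/(l + 61))/5 = ((l + 24*l)/(61 + l))/5 = ((25*l)/(61 + l))/5 = (25*l/(61 + l))/5 = 5*l/(61 + l))
r(-10)/2705 + 1174/774 = (5*(-10)/(61 - 10))/2705 + 1174/774 = (5*(-10)/51)*(1/2705) + 1174*(1/774) = (5*(-10)*(1/51))*(1/2705) + 587/387 = -50/51*1/2705 + 587/387 = -10/27591 + 587/387 = 5397349/3559239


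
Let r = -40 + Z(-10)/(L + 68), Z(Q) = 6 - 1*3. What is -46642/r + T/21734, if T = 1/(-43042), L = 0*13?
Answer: 2967004351072451/2541685107676 ≈ 1167.3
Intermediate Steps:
Z(Q) = 3 (Z(Q) = 6 - 3 = 3)
L = 0
T = -1/43042 ≈ -2.3233e-5
r = -2717/68 (r = -40 + 3/(0 + 68) = -40 + 3/68 = -2717/68 ≈ -39.956)
-46642/r + T/21734 = -46642/(-2717/68) - 1/43042/21734 = -46642*(-68/2717) - 1/43042*1/21734 = 3171656/2717 - 1/935474828 = 2967004351072451/2541685107676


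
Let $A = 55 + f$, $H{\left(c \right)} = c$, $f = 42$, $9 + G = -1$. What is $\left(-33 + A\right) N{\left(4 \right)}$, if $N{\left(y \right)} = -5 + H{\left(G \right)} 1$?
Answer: $-960$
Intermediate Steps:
$G = -10$ ($G = -9 - 1 = -10$)
$A = 97$ ($A = 55 + 42 = 97$)
$N{\left(y \right)} = -15$ ($N{\left(y \right)} = -5 - 10 = -15$)
$\left(-33 + A\right) N{\left(4 \right)} = \left(-33 + 97\right) \left(-15\right) = 64 \left(-15\right) = -960$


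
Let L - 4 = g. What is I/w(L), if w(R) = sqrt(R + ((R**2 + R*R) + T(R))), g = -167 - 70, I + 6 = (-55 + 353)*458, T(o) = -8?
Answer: 136478*sqrt(108337)/108337 ≈ 414.64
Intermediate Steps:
I = 136478 (I = -6 + (-55 + 353)*458 = -6 + 298*458 = -6 + 136484 = 136478)
g = -237
L = -233 (L = 4 - 237 = -233)
w(R) = sqrt(-8 + R + 2*R**2) (w(R) = sqrt(R + ((R**2 + R*R) - 8)) = sqrt(R + ((R**2 + R**2) - 8)) = sqrt(R + (2*R**2 - 8)) = sqrt(R + (-8 + 2*R**2)) = sqrt(-8 + R + 2*R**2))
I/w(L) = 136478/(sqrt(-8 - 233 + 2*(-233)**2)) = 136478/(sqrt(-8 - 233 + 2*54289)) = 136478/(sqrt(-8 - 233 + 108578)) = 136478/(sqrt(108337)) = 136478*(sqrt(108337)/108337) = 136478*sqrt(108337)/108337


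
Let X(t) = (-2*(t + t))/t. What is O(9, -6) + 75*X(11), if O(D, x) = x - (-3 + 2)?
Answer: -305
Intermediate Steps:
X(t) = -4 (X(t) = (-4*t)/t = -4)
O(D, x) = 1 + x (O(D, x) = x - 1*(-1) = x + 1 = 1 + x)
O(9, -6) + 75*X(11) = (1 - 6) + 75*(-4) = -5 - 300 = -305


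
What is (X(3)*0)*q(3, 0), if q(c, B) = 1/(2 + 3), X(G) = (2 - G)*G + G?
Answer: 0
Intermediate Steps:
X(G) = G + G*(2 - G) (X(G) = G*(2 - G) + G = G + G*(2 - G))
q(c, B) = 1/5
(X(3)*0)*q(3, 0) = ((3*(3 - 1*3))*0)*(1/5) = ((3*(3 - 3))*0)*(1/5) = ((3*0)*0)*(1/5) = (0*0)*(1/5) = 0*(1/5) = 0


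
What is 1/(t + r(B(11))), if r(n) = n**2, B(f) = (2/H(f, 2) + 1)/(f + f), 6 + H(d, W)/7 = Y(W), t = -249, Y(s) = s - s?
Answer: -53361/13286789 ≈ -0.0040161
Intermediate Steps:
Y(s) = 0
H(d, W) = -42 (H(d, W) = -42 + 7*0 = -42 + 0 = -42)
B(f) = 10/(21*f) (B(f) = (2/(-42) + 1)/(f + f) = (2*(-1/42) + 1)/((2*f)) = (-1/21 + 1)*(1/(2*f)) = 20*(1/(2*f))/21 = 10/(21*f))
1/(t + r(B(11))) = 1/(-249 + ((10/21)/11)**2) = 1/(-249 + ((10/21)*(1/11))**2) = 1/(-249 + (10/231)**2) = 1/(-249 + 100/53361) = 1/(-13286789/53361) = -53361/13286789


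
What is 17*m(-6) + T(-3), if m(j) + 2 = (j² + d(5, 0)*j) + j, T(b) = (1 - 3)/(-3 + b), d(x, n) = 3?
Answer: 511/3 ≈ 170.33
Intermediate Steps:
T(b) = -2/(-3 + b)
m(j) = -2 + j² + 4*j (m(j) = -2 + ((j² + 3*j) + j) = -2 + (j² + 4*j) = -2 + j² + 4*j)
17*m(-6) + T(-3) = 17*(-2 + (-6)² + 4*(-6)) - 2/(-3 - 3) = 17*(-2 + 36 - 24) - 2/(-6) = 17*10 - 2*(-⅙) = 170 + ⅓ = 511/3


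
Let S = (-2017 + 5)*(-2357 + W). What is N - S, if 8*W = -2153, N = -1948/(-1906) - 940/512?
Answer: -644534706067/121984 ≈ -5.2838e+6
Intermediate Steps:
N = -99283/121984 (N = -1948*(-1/1906) - 940*1/512 = 974/953 - 235/128 = -99283/121984 ≈ -0.81390)
W = -2153/8 (W = (⅛)*(-2153) = -2153/8 ≈ -269.13)
S = 10567527/2 (S = (-2017 + 5)*(-2357 - 2153/8) = -2012*(-21009/8) = 10567527/2 ≈ 5.2838e+6)
N - S = -99283/121984 - 1*10567527/2 = -99283/121984 - 10567527/2 = -644534706067/121984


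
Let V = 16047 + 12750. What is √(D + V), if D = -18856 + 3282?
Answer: √13223 ≈ 114.99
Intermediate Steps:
V = 28797
D = -15574
√(D + V) = √(-15574 + 28797) = √13223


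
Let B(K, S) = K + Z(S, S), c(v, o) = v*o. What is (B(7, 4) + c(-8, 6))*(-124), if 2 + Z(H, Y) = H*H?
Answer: 3348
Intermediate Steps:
Z(H, Y) = -2 + H² (Z(H, Y) = -2 + H*H = -2 + H²)
c(v, o) = o*v
B(K, S) = -2 + K + S² (B(K, S) = K + (-2 + S²) = -2 + K + S²)
(B(7, 4) + c(-8, 6))*(-124) = ((-2 + 7 + 4²) + 6*(-8))*(-124) = ((-2 + 7 + 16) - 48)*(-124) = (21 - 48)*(-124) = -27*(-124) = 3348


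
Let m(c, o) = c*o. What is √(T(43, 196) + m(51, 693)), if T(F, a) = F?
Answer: √35386 ≈ 188.11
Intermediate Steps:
√(T(43, 196) + m(51, 693)) = √(43 + 51*693) = √(43 + 35343) = √35386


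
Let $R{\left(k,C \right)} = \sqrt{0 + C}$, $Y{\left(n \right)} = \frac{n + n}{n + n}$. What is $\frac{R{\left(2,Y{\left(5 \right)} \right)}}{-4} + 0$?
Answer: $- \frac{1}{4} \approx -0.25$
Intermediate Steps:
$Y{\left(n \right)} = 1$ ($Y{\left(n \right)} = \frac{2 n}{2 n} = 2 n \frac{1}{2 n} = 1$)
$R{\left(k,C \right)} = \sqrt{C}$
$\frac{R{\left(2,Y{\left(5 \right)} \right)}}{-4} + 0 = \frac{\sqrt{1}}{-4} + 0 = \left(- \frac{1}{4}\right) 1 + 0 = - \frac{1}{4} + 0 = - \frac{1}{4}$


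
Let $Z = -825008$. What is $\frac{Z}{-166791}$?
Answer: $\frac{825008}{166791} \approx 4.9464$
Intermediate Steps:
$\frac{Z}{-166791} = - \frac{825008}{-166791} = \left(-825008\right) \left(- \frac{1}{166791}\right) = \frac{825008}{166791}$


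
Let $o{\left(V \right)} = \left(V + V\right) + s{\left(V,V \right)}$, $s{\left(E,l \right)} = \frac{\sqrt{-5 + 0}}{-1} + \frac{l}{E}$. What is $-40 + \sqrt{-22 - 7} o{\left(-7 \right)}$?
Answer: $-40 + \sqrt{145} - 13 i \sqrt{29} \approx -27.958 - 70.007 i$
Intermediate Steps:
$s{\left(E,l \right)} = \frac{l}{E} - i \sqrt{5}$ ($s{\left(E,l \right)} = \sqrt{-5} \left(-1\right) + \frac{l}{E} = i \sqrt{5} \left(-1\right) + \frac{l}{E} = - i \sqrt{5} + \frac{l}{E} = \frac{l}{E} - i \sqrt{5}$)
$o{\left(V \right)} = 1 + 2 V - i \sqrt{5}$ ($o{\left(V \right)} = \left(V + V\right) - \left(i \sqrt{5} - \frac{V}{V}\right) = 2 V + \left(1 - i \sqrt{5}\right) = 1 + 2 V - i \sqrt{5}$)
$-40 + \sqrt{-22 - 7} o{\left(-7 \right)} = -40 + \sqrt{-22 - 7} \left(1 + 2 \left(-7\right) - i \sqrt{5}\right) = -40 + \sqrt{-29} \left(1 - 14 - i \sqrt{5}\right) = -40 + i \sqrt{29} \left(-13 - i \sqrt{5}\right)$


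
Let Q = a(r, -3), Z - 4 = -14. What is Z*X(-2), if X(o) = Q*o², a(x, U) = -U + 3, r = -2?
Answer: -240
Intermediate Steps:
Z = -10 (Z = 4 - 14 = -10)
a(x, U) = 3 - U
Q = 6 (Q = 3 - 1*(-3) = 3 + 3 = 6)
X(o) = 6*o²
Z*X(-2) = -60*(-2)² = -60*4 = -10*24 = -240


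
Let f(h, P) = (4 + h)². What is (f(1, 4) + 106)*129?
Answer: 16899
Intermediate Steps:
(f(1, 4) + 106)*129 = ((4 + 1)² + 106)*129 = (5² + 106)*129 = (25 + 106)*129 = 131*129 = 16899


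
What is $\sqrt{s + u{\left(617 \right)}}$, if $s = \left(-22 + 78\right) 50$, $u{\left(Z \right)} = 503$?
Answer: $3 \sqrt{367} \approx 57.472$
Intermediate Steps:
$s = 2800$ ($s = 56 \cdot 50 = 2800$)
$\sqrt{s + u{\left(617 \right)}} = \sqrt{2800 + 503} = \sqrt{3303} = 3 \sqrt{367}$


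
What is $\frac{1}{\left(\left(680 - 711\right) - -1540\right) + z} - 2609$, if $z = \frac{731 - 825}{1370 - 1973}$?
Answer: $- \frac{2374244186}{910021} \approx -2609.0$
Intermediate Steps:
$z = \frac{94}{603}$ ($z = - \frac{94}{-603} = \left(-94\right) \left(- \frac{1}{603}\right) = \frac{94}{603} \approx 0.15589$)
$\frac{1}{\left(\left(680 - 711\right) - -1540\right) + z} - 2609 = \frac{1}{\left(\left(680 - 711\right) - -1540\right) + \frac{94}{603}} - 2609 = \frac{1}{\left(-31 + 1540\right) + \frac{94}{603}} - 2609 = \frac{1}{1509 + \frac{94}{603}} - 2609 = \frac{1}{\frac{910021}{603}} - 2609 = \frac{603}{910021} - 2609 = - \frac{2374244186}{910021}$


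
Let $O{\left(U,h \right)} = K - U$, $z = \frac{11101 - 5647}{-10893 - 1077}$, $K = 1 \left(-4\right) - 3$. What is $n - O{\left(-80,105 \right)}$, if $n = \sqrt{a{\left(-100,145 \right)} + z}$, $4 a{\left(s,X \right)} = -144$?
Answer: $-73 + \frac{i \sqrt{16121595}}{665} \approx -73.0 + 6.0378 i$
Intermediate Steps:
$K = -7$ ($K = -4 - 3 = -7$)
$a{\left(s,X \right)} = -36$ ($a{\left(s,X \right)} = \frac{1}{4} \left(-144\right) = -36$)
$z = - \frac{303}{665}$ ($z = \frac{5454}{-11970} = 5454 \left(- \frac{1}{11970}\right) = - \frac{303}{665} \approx -0.45564$)
$O{\left(U,h \right)} = -7 - U$
$n = \frac{i \sqrt{16121595}}{665}$ ($n = \sqrt{-36 - \frac{303}{665}} = \sqrt{- \frac{24243}{665}} = \frac{i \sqrt{16121595}}{665} \approx 6.0378 i$)
$n - O{\left(-80,105 \right)} = \frac{i \sqrt{16121595}}{665} - \left(-7 - -80\right) = \frac{i \sqrt{16121595}}{665} - \left(-7 + 80\right) = \frac{i \sqrt{16121595}}{665} - 73 = -73 + \frac{i \sqrt{16121595}}{665}$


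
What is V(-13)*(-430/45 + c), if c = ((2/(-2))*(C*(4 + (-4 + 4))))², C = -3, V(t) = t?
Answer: -15730/9 ≈ -1747.8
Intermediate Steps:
c = 144 (c = ((2/(-2))*(-3*(4 + (-4 + 4))))² = ((2*(-½))*(-3*(4 + 0)))² = (-(-3)*4)² = (-1*(-12))² = 12² = 144)
V(-13)*(-430/45 + c) = -13*(-430/45 + 144) = -13*(-430*1/45 + 144) = -13*(-86/9 + 144) = -13*1210/9 = -15730/9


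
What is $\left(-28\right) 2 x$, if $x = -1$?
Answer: $56$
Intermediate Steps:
$\left(-28\right) 2 x = \left(-28\right) 2 \left(-1\right) = \left(-56\right) \left(-1\right) = 56$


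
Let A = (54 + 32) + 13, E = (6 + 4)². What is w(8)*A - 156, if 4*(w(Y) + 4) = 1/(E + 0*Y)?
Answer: -220701/400 ≈ -551.75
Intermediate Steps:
E = 100 (E = 10² = 100)
w(Y) = -1599/400 (w(Y) = -4 + 1/(4*(100 + 0*Y)) = -4 + 1/(4*(100 + 0)) = -4 + (¼)/100 = -4 + (¼)*(1/100) = -4 + 1/400 = -1599/400)
A = 99 (A = 86 + 13 = 99)
w(8)*A - 156 = -1599/400*99 - 156 = -158301/400 - 156 = -220701/400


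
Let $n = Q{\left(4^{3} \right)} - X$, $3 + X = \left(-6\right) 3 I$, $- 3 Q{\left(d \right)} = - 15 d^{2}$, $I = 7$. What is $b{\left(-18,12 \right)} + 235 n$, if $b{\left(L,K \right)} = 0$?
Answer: $4843115$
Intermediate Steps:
$Q{\left(d \right)} = 5 d^{2}$ ($Q{\left(d \right)} = - \frac{\left(-15\right) d^{2}}{3} = 5 d^{2}$)
$X = -129$ ($X = -3 + \left(-6\right) 3 \cdot 7 = -3 - 126 = -129$)
$n = 20609$ ($n = 5 \left(4^{3}\right)^{2} - -129 = 5 \cdot 64^{2} + 129 = 5 \cdot 4096 + 129 = 20480 + 129 = 20609$)
$b{\left(-18,12 \right)} + 235 n = 0 + 235 \cdot 20609 = 0 + 4843115 = 4843115$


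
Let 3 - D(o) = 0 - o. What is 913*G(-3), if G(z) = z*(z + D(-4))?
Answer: 10956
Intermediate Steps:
D(o) = 3 + o (D(o) = 3 - (0 - o) = 3 - (-1)*o = 3 + o)
G(z) = z*(-1 + z) (G(z) = z*(z + (3 - 4)) = z*(z - 1) = z*(-1 + z))
913*G(-3) = 913*(-3*(-1 - 3)) = 913*(-3*(-4)) = 913*12 = 10956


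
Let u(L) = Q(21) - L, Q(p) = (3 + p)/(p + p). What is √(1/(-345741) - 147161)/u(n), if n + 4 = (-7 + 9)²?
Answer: 7*I*√17591160776344782/1382964 ≈ 671.33*I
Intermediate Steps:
n = 0 (n = -4 + (-7 + 9)² = -4 + 2² = -4 + 4 = 0)
Q(p) = (3 + p)/(2*p) (Q(p) = (3 + p)/((2*p)) = (3 + p)*(1/(2*p)) = (3 + p)/(2*p))
u(L) = 4/7 - L (u(L) = (½)*(3 + 21)/21 - L = (½)*(1/21)*24 - L = 4/7 - L)
√(1/(-345741) - 147161)/u(n) = √(1/(-345741) - 147161)/(4/7 - 1*0) = √(-1/345741 - 147161)/(4/7 + 0) = √(-50879591302/345741)/(4/7) = (I*√17591160776344782/345741)*(7/4) = 7*I*√17591160776344782/1382964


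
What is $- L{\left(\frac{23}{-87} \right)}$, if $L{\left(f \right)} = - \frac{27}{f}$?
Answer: $- \frac{2349}{23} \approx -102.13$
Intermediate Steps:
$- L{\left(\frac{23}{-87} \right)} = - \frac{-27}{23 \frac{1}{-87}} = - \frac{-27}{23 \left(- \frac{1}{87}\right)} = - \frac{-27}{- \frac{23}{87}} = - \frac{\left(-27\right) \left(-87\right)}{23} = \left(-1\right) \frac{2349}{23} = - \frac{2349}{23}$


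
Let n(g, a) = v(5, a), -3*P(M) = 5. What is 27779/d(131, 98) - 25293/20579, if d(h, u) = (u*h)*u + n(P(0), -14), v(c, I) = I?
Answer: -31249712189/25890645690 ≈ -1.2070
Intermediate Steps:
P(M) = -5/3 (P(M) = -⅓*5 = -5/3)
n(g, a) = a
d(h, u) = -14 + h*u² (d(h, u) = (u*h)*u - 14 = (h*u)*u - 14 = h*u² - 14 = -14 + h*u²)
27779/d(131, 98) - 25293/20579 = 27779/(-14 + 131*98²) - 25293/20579 = 27779/(-14 + 131*9604) - 25293*1/20579 = 27779/(-14 + 1258124) - 25293/20579 = 27779/1258110 - 25293/20579 = -31249712189/25890645690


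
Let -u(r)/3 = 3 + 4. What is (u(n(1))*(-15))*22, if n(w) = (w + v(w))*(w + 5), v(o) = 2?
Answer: 6930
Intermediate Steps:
n(w) = (2 + w)*(5 + w) (n(w) = (w + 2)*(w + 5) = (2 + w)*(5 + w))
u(r) = -21 (u(r) = -3*(3 + 4) = -3*7 = -21)
(u(n(1))*(-15))*22 = -21*(-15)*22 = 315*22 = 6930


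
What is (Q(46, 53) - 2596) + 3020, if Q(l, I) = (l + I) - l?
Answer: 477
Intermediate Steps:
Q(l, I) = I (Q(l, I) = (I + l) - l = I)
(Q(46, 53) - 2596) + 3020 = (53 - 2596) + 3020 = -2543 + 3020 = 477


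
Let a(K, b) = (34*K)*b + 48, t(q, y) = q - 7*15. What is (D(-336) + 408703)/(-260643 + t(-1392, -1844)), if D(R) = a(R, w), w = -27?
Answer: -717199/262140 ≈ -2.7359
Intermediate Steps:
t(q, y) = -105 + q (t(q, y) = q - 105 = -105 + q)
a(K, b) = 48 + 34*K*b (a(K, b) = 34*K*b + 48 = 48 + 34*K*b)
D(R) = 48 - 918*R (D(R) = 48 + 34*R*(-27) = 48 - 918*R)
(D(-336) + 408703)/(-260643 + t(-1392, -1844)) = ((48 - 918*(-336)) + 408703)/(-260643 + (-105 - 1392)) = ((48 + 308448) + 408703)/(-260643 - 1497) = (308496 + 408703)/(-262140) = 717199*(-1/262140) = -717199/262140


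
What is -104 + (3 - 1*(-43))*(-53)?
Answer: -2542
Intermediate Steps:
-104 + (3 - 1*(-43))*(-53) = -104 + (3 + 43)*(-53) = -104 + 46*(-53) = -104 - 2438 = -2542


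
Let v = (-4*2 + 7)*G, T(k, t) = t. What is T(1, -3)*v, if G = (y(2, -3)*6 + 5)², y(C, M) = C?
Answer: 867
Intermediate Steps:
G = 289 (G = (2*6 + 5)² = (12 + 5)² = 17² = 289)
v = -289 (v = (-4*2 + 7)*289 = (-8 + 7)*289 = -1*289 = -289)
T(1, -3)*v = -3*(-289) = 867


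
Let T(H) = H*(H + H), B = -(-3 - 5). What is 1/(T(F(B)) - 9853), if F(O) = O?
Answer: -1/9725 ≈ -0.00010283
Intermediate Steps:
B = 8 (B = -1*(-8) = 8)
T(H) = 2*H² (T(H) = H*(2*H) = 2*H²)
1/(T(F(B)) - 9853) = 1/(2*8² - 9853) = 1/(2*64 - 9853) = 1/(128 - 9853) = 1/(-9725) = -1/9725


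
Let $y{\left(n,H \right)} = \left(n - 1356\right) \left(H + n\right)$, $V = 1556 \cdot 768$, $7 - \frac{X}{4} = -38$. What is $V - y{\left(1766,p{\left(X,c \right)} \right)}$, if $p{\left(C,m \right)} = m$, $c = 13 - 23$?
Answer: $475048$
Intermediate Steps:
$c = -10$ ($c = 13 - 23 = -10$)
$X = 180$ ($X = 28 - -152 = 28 + 152 = 180$)
$V = 1195008$
$y{\left(n,H \right)} = \left(-1356 + n\right) \left(H + n\right)$
$V - y{\left(1766,p{\left(X,c \right)} \right)} = 1195008 - \left(1766^{2} - -13560 - 2394696 - 17660\right) = 1195008 - \left(3118756 + 13560 - 2394696 - 17660\right) = 1195008 - 719960 = 475048$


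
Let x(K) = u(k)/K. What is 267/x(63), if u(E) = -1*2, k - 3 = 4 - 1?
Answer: -16821/2 ≈ -8410.5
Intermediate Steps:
k = 6 (k = 3 + (4 - 1) = 3 + 3 = 6)
u(E) = -2
x(K) = -2/K
267/x(63) = 267/((-2/63)) = 267/((-2*1/63)) = 267/(-2/63) = 267*(-63/2) = -16821/2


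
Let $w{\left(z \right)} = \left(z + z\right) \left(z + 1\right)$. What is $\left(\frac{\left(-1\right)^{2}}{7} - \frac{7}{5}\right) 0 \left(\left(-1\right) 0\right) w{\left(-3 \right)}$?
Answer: $0$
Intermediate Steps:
$w{\left(z \right)} = 2 z \left(1 + z\right)$
$\left(\frac{\left(-1\right)^{2}}{7} - \frac{7}{5}\right) 0 \left(\left(-1\right) 0\right) w{\left(-3 \right)} = \left(\frac{\left(-1\right)^{2}}{7} - \frac{7}{5}\right) 0 \left(\left(-1\right) 0\right) 2 \left(-3\right) \left(1 - 3\right) = \left(1 \cdot \frac{1}{7} - \frac{7}{5}\right) 0 \cdot 0 \cdot 2 \left(-3\right) \left(-2\right) = \left(\frac{1}{7} - \frac{7}{5}\right) 0 \cdot 12 = \left(- \frac{44}{35}\right) 0 \cdot 12 = 0 \cdot 12 = 0$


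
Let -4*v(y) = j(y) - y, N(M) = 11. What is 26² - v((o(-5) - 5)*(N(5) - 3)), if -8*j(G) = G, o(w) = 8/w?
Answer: 13817/20 ≈ 690.85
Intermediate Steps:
j(G) = -G/8
v(y) = 9*y/32 (v(y) = -(-y/8 - y)/4 = -(-9)*y/32 = 9*y/32)
26² - v((o(-5) - 5)*(N(5) - 3)) = 26² - 9*(8/(-5) - 5)*(11 - 3)/32 = 676 - 9*(8*(-⅕) - 5)*8/32 = 676 - 9*(-8/5 - 5)*8/32 = 676 - 9*(-33/5*8)/32 = 676 - 9*(-264)/(32*5) = 676 - 1*(-297/20) = 676 + 297/20 = 13817/20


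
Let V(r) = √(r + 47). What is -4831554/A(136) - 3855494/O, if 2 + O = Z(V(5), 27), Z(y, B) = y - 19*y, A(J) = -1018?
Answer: 9191613724/2143399 + 34699446*√13/4211 ≈ 33999.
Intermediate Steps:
V(r) = √(47 + r)
Z(y, B) = -18*y
O = -2 - 36*√13 (O = -2 - 18*√(47 + 5) = -2 - 36*√13 ≈ -131.80)
-4831554/A(136) - 3855494/O = -4831554/(-1018) - 3855494/(-2 - 36*√13) = -4831554*(-1/1018) - 3855494/(-2 - 36*√13) = 2415777/509 - 3855494/(-2 - 36*√13)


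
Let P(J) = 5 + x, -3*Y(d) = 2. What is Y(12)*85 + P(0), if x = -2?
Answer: -161/3 ≈ -53.667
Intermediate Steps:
Y(d) = -⅔ (Y(d) = -⅓*2 = -⅔)
P(J) = 3 (P(J) = 5 - 2 = 3)
Y(12)*85 + P(0) = -⅔*85 + 3 = -170/3 + 3 = -161/3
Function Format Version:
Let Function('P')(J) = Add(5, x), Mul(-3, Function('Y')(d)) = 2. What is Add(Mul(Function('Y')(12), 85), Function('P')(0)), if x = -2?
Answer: Rational(-161, 3) ≈ -53.667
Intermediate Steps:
Function('Y')(d) = Rational(-2, 3) (Function('Y')(d) = Mul(Rational(-1, 3), 2) = Rational(-2, 3))
Function('P')(J) = 3 (Function('P')(J) = Add(5, -2) = 3)
Add(Mul(Function('Y')(12), 85), Function('P')(0)) = Add(Mul(Rational(-2, 3), 85), 3) = Add(Rational(-170, 3), 3) = Rational(-161, 3)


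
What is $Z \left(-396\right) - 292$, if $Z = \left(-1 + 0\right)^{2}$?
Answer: $-688$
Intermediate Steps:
$Z = 1$ ($Z = \left(-1\right)^{2} = 1$)
$Z \left(-396\right) - 292 = 1 \left(-396\right) - 292 = -396 - 292 = -688$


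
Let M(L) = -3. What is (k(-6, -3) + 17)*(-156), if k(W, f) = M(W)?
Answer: -2184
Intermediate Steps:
k(W, f) = -3
(k(-6, -3) + 17)*(-156) = (-3 + 17)*(-156) = 14*(-156) = -2184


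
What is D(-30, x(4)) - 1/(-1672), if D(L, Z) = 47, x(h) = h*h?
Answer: 78585/1672 ≈ 47.001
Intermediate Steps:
x(h) = h²
D(-30, x(4)) - 1/(-1672) = 47 - 1/(-1672) = 47 - 1*(-1/1672) = 47 + 1/1672 = 78585/1672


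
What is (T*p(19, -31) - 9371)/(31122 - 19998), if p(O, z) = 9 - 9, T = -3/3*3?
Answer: -9371/11124 ≈ -0.84241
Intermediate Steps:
T = -3 (T = -3*1/3*3 = -1*3 = -3)
p(O, z) = 0
(T*p(19, -31) - 9371)/(31122 - 19998) = (-3*0 - 9371)/(31122 - 19998) = (0 - 9371)/11124 = -9371*1/11124 = -9371/11124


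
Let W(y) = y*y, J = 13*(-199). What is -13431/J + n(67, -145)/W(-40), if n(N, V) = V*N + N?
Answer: -216861/258700 ≈ -0.83827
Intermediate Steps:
J = -2587
W(y) = y**2
n(N, V) = N + N*V (n(N, V) = N*V + N = N + N*V)
-13431/J + n(67, -145)/W(-40) = -13431/(-2587) + (67*(1 - 145))/((-40)**2) = -13431*(-1/2587) + (67*(-144))/1600 = 13431/2587 - 9648*1/1600 = 13431/2587 - 603/100 = -216861/258700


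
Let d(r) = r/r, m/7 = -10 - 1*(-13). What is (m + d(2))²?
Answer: 484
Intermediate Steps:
m = 21 (m = 7*(-10 - 1*(-13)) = 7*(-10 + 13) = 7*3 = 21)
d(r) = 1
(m + d(2))² = (21 + 1)² = 22² = 484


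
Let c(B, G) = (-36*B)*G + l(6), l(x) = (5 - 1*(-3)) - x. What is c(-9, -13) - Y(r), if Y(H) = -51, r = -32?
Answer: -4159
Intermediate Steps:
l(x) = 8 - x (l(x) = (5 + 3) - x = 8 - x)
c(B, G) = 2 - 36*B*G (c(B, G) = (-36*B)*G + (8 - 1*6) = -36*B*G + (8 - 6) = -36*B*G + 2 = 2 - 36*B*G)
c(-9, -13) - Y(r) = (2 - 36*(-9)*(-13)) - 1*(-51) = (2 - 4212) + 51 = -4210 + 51 = -4159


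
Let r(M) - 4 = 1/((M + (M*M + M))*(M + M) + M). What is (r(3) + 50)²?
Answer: 25230529/8649 ≈ 2917.2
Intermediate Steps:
r(M) = 4 + 1/(M + 2*M*(M² + 2*M)) (r(M) = 4 + 1/((M + (M*M + M))*(M + M) + M) = 4 + 1/((M + (M² + M))*(2*M) + M) = 4 + 1/((M + (M + M²))*(2*M) + M) = 4 + 1/((M² + 2*M)*(2*M) + M) = 4 + 1/(2*M*(M² + 2*M) + M) = 4 + 1/(M + 2*M*(M² + 2*M)))
(r(3) + 50)² = ((1 + 4*3 + 8*3³ + 16*3²)/(3*(1 + 2*3² + 4*3)) + 50)² = ((1 + 12 + 8*27 + 16*9)/(3*(1 + 2*9 + 12)) + 50)² = ((1 + 12 + 216 + 144)/(3*(1 + 18 + 12)) + 50)² = ((⅓)*373/31 + 50)² = ((⅓)*(1/31)*373 + 50)² = (373/93 + 50)² = (5023/93)² = 25230529/8649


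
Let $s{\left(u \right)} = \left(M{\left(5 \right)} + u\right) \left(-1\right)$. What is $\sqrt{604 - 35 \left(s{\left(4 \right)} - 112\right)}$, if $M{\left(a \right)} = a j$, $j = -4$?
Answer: $2 \sqrt{991} \approx 62.96$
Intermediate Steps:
$M{\left(a \right)} = - 4 a$ ($M{\left(a \right)} = a \left(-4\right) = - 4 a$)
$s{\left(u \right)} = 20 - u$ ($s{\left(u \right)} = \left(\left(-4\right) 5 + u\right) \left(-1\right) = \left(-20 + u\right) \left(-1\right) = 20 - u$)
$\sqrt{604 - 35 \left(s{\left(4 \right)} - 112\right)} = \sqrt{604 - 35 \left(\left(20 - 4\right) - 112\right)} = \sqrt{604 - 35 \left(16 - 112\right)} = \sqrt{604 - -3360} = \sqrt{604 + 3360} = \sqrt{3964} = 2 \sqrt{991}$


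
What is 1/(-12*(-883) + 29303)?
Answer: 1/39899 ≈ 2.5063e-5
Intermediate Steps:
1/(-12*(-883) + 29303) = 1/(10596 + 29303) = 1/39899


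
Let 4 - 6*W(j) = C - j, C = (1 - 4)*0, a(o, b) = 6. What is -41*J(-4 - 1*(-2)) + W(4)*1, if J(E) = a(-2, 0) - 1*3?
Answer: -365/3 ≈ -121.67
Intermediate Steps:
C = 0 (C = -3*0 = 0)
W(j) = 2/3 + j/6 (W(j) = 2/3 - (0 - j)/6 = 2/3 - (-1)*j/6 = 2/3 + j/6)
J(E) = 3 (J(E) = 6 - 1*3 = 6 - 3 = 3)
-41*J(-4 - 1*(-2)) + W(4)*1 = -41*3 + (2/3 + (1/6)*4)*1 = -123 + (2/3 + 2/3)*1 = -123 + (4/3)*1 = -123 + 4/3 = -365/3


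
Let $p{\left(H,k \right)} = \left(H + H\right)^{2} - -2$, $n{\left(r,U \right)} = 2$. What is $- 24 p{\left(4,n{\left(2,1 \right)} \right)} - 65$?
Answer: $-1649$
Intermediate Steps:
$p{\left(H,k \right)} = 2 + 4 H^{2}$ ($p{\left(H,k \right)} = \left(2 H\right)^{2} + 2 = 4 H^{2} + 2 = 2 + 4 H^{2}$)
$- 24 p{\left(4,n{\left(2,1 \right)} \right)} - 65 = - 24 \left(2 + 4 \cdot 4^{2}\right) - 65 = - 24 \left(2 + 4 \cdot 16\right) - 65 = - 24 \left(2 + 64\right) - 65 = \left(-24\right) 66 - 65 = -1584 - 65 = -1649$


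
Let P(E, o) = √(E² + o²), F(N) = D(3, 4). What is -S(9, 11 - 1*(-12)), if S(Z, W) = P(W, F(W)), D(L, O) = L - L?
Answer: -23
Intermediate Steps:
D(L, O) = 0
F(N) = 0
S(Z, W) = √(W²) (S(Z, W) = √(W² + 0²) = √(W² + 0) = √(W²))
-S(9, 11 - 1*(-12)) = -√((11 - 1*(-12))²) = -√((11 + 12)²) = -√(23²) = -√529 = -1*23 = -23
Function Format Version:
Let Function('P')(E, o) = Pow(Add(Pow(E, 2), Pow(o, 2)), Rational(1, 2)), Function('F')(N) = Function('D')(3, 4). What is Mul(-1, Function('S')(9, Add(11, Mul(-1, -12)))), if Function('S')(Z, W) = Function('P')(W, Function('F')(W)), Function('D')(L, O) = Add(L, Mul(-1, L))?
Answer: -23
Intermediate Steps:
Function('D')(L, O) = 0
Function('F')(N) = 0
Function('S')(Z, W) = Pow(Pow(W, 2), Rational(1, 2)) (Function('S')(Z, W) = Pow(Add(Pow(W, 2), Pow(0, 2)), Rational(1, 2)) = Pow(Add(Pow(W, 2), 0), Rational(1, 2)) = Pow(Pow(W, 2), Rational(1, 2)))
Mul(-1, Function('S')(9, Add(11, Mul(-1, -12)))) = Mul(-1, Pow(Pow(Add(11, Mul(-1, -12)), 2), Rational(1, 2))) = Mul(-1, Pow(Pow(Add(11, 12), 2), Rational(1, 2))) = Mul(-1, Pow(Pow(23, 2), Rational(1, 2))) = Mul(-1, Pow(529, Rational(1, 2))) = Mul(-1, 23) = -23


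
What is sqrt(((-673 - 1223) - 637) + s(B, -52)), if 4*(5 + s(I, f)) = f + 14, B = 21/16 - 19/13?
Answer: I*sqrt(10190)/2 ≈ 50.473*I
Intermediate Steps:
B = -31/208 (B = 21*(1/16) - 19*1/13 = 21/16 - 19/13 = -31/208 ≈ -0.14904)
s(I, f) = -3/2 + f/4 (s(I, f) = -5 + (f + 14)/4 = -5 + (14 + f)/4 = -5 + (7/2 + f/4) = -3/2 + f/4)
sqrt(((-673 - 1223) - 637) + s(B, -52)) = sqrt(((-673 - 1223) - 637) + (-3/2 + (1/4)*(-52))) = sqrt((-1896 - 637) + (-3/2 - 13)) = sqrt(-2533 - 29/2) = sqrt(-5095/2) = I*sqrt(10190)/2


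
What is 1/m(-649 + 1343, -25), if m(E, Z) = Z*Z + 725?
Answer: 1/1350 ≈ 0.00074074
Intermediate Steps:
m(E, Z) = 725 + Z² (m(E, Z) = Z² + 725 = 725 + Z²)
1/m(-649 + 1343, -25) = 1/(725 + (-25)²) = 1/(725 + 625) = 1/1350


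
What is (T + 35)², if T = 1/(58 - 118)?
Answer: 4405801/3600 ≈ 1223.8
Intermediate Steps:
T = -1/60 (T = 1/(-60) = -1/60 ≈ -0.016667)
(T + 35)² = (-1/60 + 35)² = (2099/60)² = 4405801/3600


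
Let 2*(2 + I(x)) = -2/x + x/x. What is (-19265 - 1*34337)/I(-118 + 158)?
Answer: 2144080/61 ≈ 35149.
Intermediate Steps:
I(x) = -3/2 - 1/x (I(x) = -2 + (-2/x + x/x)/2 = -2 + (-2/x + 1)/2 = -2 + (1 - 2/x)/2 = -2 + (½ - 1/x) = -3/2 - 1/x)
(-19265 - 1*34337)/I(-118 + 158) = (-19265 - 1*34337)/(-3/2 - 1/(-118 + 158)) = (-19265 - 34337)/(-3/2 - 1/40) = -53602/(-3/2 - 1*1/40) = -53602/(-3/2 - 1/40) = -53602/(-61/40) = -53602*(-40/61) = 2144080/61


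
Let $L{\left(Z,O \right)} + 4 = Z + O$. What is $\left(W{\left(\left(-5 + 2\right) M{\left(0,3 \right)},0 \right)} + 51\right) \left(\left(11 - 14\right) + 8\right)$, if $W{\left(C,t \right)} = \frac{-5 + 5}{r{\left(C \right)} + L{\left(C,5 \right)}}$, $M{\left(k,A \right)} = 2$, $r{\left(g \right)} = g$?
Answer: $255$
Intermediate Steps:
$L{\left(Z,O \right)} = -4 + O + Z$ ($L{\left(Z,O \right)} = -4 + \left(Z + O\right) = -4 + \left(O + Z\right) = -4 + O + Z$)
$W{\left(C,t \right)} = 0$ ($W{\left(C,t \right)} = \frac{-5 + 5}{C + \left(-4 + 5 + C\right)} = \frac{0}{C + \left(1 + C\right)} = \frac{0}{1 + 2 C} = 0$)
$\left(W{\left(\left(-5 + 2\right) M{\left(0,3 \right)},0 \right)} + 51\right) \left(\left(11 - 14\right) + 8\right) = \left(0 + 51\right) \left(\left(11 - 14\right) + 8\right) = 51 \left(-3 + 8\right) = 51 \cdot 5 = 255$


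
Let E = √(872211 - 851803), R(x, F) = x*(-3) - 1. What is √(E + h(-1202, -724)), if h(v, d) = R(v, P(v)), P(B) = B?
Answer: √(3605 + 2*√5102) ≈ 61.220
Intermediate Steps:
R(x, F) = -1 - 3*x (R(x, F) = -3*x - 1 = -1 - 3*x)
h(v, d) = -1 - 3*v
E = 2*√5102 (E = √20408 = 2*√5102 ≈ 142.86)
√(E + h(-1202, -724)) = √(2*√5102 + (-1 - 3*(-1202))) = √(2*√5102 + (-1 + 3606)) = √(2*√5102 + 3605) = √(3605 + 2*√5102)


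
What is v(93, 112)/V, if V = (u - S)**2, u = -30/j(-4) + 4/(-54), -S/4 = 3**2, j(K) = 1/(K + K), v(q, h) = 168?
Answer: 30618/13875625 ≈ 0.0022066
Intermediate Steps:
j(K) = 1/(2*K)
S = -36 (S = -4*3**2 = -4*9 = -36)
u = 6478/27 (u = -30/((1/2)/(-4)) + 4/(-54) = -30/((1/2)*(-1/4)) + 4*(-1/54) = -30/(-1/8) - 2/27 = -30*(-8) - 2/27 = 240 - 2/27 = 6478/27 ≈ 239.93)
V = 55502500/729 (V = (6478/27 - 1*(-36))**2 = (6478/27 + 36)**2 = (7450/27)**2 = 55502500/729 ≈ 76135.)
v(93, 112)/V = 168/(55502500/729) = 168*(729/55502500) = 30618/13875625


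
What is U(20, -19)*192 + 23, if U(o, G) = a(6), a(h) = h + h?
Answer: 2327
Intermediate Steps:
a(h) = 2*h
U(o, G) = 12 (U(o, G) = 2*6 = 12)
U(20, -19)*192 + 23 = 12*192 + 23 = 2304 + 23 = 2327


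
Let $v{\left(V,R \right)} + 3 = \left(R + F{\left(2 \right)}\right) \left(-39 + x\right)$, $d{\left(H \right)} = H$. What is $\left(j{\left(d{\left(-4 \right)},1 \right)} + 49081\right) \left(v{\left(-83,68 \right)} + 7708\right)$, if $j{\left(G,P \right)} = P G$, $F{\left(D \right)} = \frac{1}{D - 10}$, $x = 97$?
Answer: $\frac{2285368659}{4} \approx 5.7134 \cdot 10^{8}$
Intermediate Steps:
$F{\left(D \right)} = \frac{1}{-10 + D}$
$j{\left(G,P \right)} = G P$
$v{\left(V,R \right)} = - \frac{41}{4} + 58 R$ ($v{\left(V,R \right)} = -3 + \left(R + \frac{1}{-10 + 2}\right) \left(-39 + 97\right) = -3 + \left(R + \frac{1}{-8}\right) 58 = -3 + \left(R - \frac{1}{8}\right) 58 = -3 + \left(- \frac{1}{8} + R\right) 58 = -3 + \left(- \frac{29}{4} + 58 R\right) = - \frac{41}{4} + 58 R$)
$\left(j{\left(d{\left(-4 \right)},1 \right)} + 49081\right) \left(v{\left(-83,68 \right)} + 7708\right) = \left(\left(-4\right) 1 + 49081\right) \left(\left(- \frac{41}{4} + 58 \cdot 68\right) + 7708\right) = \left(-4 + 49081\right) \left(\left(- \frac{41}{4} + 3944\right) + 7708\right) = 49077 \left(\frac{15735}{4} + 7708\right) = 49077 \cdot \frac{46567}{4} = \frac{2285368659}{4}$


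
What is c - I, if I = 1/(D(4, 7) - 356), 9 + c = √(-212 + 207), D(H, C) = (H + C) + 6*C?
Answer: -2726/303 + I*√5 ≈ -8.9967 + 2.2361*I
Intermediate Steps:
D(H, C) = H + 7*C (D(H, C) = (C + H) + 6*C = H + 7*C)
c = -9 + I*√5 (c = -9 + √(-212 + 207) = -9 + √(-5) = -9 + I*√5 ≈ -9.0 + 2.2361*I)
I = -1/303 (I = 1/((4 + 7*7) - 356) = 1/((4 + 49) - 356) = 1/(53 - 356) = 1/(-303) = -1/303 ≈ -0.0033003)
c - I = (-9 + I*√5) - 1*(-1/303) = (-9 + I*√5) + 1/303 = -2726/303 + I*√5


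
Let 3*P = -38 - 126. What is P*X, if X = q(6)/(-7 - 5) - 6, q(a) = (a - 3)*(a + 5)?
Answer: 1435/3 ≈ 478.33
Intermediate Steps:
q(a) = (-3 + a)*(5 + a)
P = -164/3 (P = (-38 - 126)/3 = (⅓)*(-164) = -164/3 ≈ -54.667)
X = -35/4 (X = (-15 + 6² + 2*6)/(-7 - 5) - 6 = (-15 + 36 + 12)/(-12) - 6 = 33*(-1/12) - 6 = -11/4 - 6 = -35/4 ≈ -8.7500)
P*X = -164/3*(-35/4) = 1435/3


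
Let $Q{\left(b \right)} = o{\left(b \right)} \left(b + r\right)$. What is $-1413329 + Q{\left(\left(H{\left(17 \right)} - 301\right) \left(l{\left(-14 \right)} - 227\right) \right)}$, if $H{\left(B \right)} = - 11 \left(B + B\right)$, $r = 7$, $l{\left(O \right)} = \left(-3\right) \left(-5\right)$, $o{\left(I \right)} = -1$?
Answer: $-1556436$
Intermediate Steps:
$l{\left(O \right)} = 15$
$H{\left(B \right)} = - 22 B$ ($H{\left(B \right)} = - 11 \cdot 2 B = - 22 B$)
$Q{\left(b \right)} = -7 - b$ ($Q{\left(b \right)} = - (b + 7) = - (7 + b) = -7 - b$)
$-1413329 + Q{\left(\left(H{\left(17 \right)} - 301\right) \left(l{\left(-14 \right)} - 227\right) \right)} = -1413329 - \left(7 + \left(\left(-22\right) 17 - 301\right) \left(15 - 227\right)\right) = -1413329 - \left(7 + \left(-374 - 301\right) \left(-212\right)\right) = -1413329 - \left(7 - -143100\right) = -1413329 - 143107 = -1556436$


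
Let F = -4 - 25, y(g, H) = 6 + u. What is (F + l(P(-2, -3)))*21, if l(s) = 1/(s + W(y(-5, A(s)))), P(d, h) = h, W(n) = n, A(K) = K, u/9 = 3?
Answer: -6083/10 ≈ -608.30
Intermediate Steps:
u = 27 (u = 9*3 = 27)
y(g, H) = 33 (y(g, H) = 6 + 27 = 33)
l(s) = 1/(33 + s) (l(s) = 1/(s + 33) = 1/(33 + s))
F = -29
(F + l(P(-2, -3)))*21 = (-29 + 1/(33 - 3))*21 = (-29 + 1/30)*21 = -869/30*21 = -6083/10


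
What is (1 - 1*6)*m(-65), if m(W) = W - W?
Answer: 0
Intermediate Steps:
m(W) = 0
(1 - 1*6)*m(-65) = (1 - 1*6)*0 = (1 - 6)*0 = -5*0 = 0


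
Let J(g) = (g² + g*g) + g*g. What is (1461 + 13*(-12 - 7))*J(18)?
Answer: 1180008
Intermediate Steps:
J(g) = 3*g² (J(g) = (g² + g²) + g² = 2*g² + g² = 3*g²)
(1461 + 13*(-12 - 7))*J(18) = (1461 + 13*(-12 - 7))*(3*18²) = (1461 + 13*(-19))*(3*324) = (1461 - 247)*972 = 1214*972 = 1180008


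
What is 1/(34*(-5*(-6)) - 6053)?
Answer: -1/5033 ≈ -0.00019869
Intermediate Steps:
1/(34*(-5*(-6)) - 6053) = 1/(34*30 - 6053) = 1/(1020 - 6053) = 1/(-5033) = -1/5033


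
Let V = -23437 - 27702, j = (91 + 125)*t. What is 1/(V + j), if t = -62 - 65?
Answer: -1/78571 ≈ -1.2727e-5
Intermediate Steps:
t = -127
j = -27432 (j = (91 + 125)*(-127) = 216*(-127) = -27432)
V = -51139
1/(V + j) = 1/(-51139 - 27432) = 1/(-78571) = -1/78571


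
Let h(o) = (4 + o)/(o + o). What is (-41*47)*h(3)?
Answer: -13489/6 ≈ -2248.2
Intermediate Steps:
h(o) = (4 + o)/(2*o) (h(o) = (4 + o)/((2*o)) = (4 + o)*(1/(2*o)) = (4 + o)/(2*o))
(-41*47)*h(3) = (-41*47)*((½)*(4 + 3)/3) = -1927*7/(2*3) = -1927*7/6 = -13489/6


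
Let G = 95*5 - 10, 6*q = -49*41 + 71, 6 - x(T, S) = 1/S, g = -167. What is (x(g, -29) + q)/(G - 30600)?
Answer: 3064/291305 ≈ 0.010518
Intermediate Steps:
x(T, S) = 6 - 1/S
q = -323 (q = (-49*41 + 71)/6 = (-2009 + 71)/6 = (⅙)*(-1938) = -323)
G = 465 (G = 475 - 10 = 465)
(x(g, -29) + q)/(G - 30600) = ((6 - 1/(-29)) - 323)/(465 - 30600) = ((6 - 1*(-1/29)) - 323)/(-30135) = ((6 + 1/29) - 323)*(-1/30135) = (175/29 - 323)*(-1/30135) = -9192/29*(-1/30135) = 3064/291305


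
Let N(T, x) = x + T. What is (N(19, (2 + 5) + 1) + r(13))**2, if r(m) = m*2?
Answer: 2809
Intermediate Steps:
N(T, x) = T + x
r(m) = 2*m
(N(19, (2 + 5) + 1) + r(13))**2 = ((19 + ((2 + 5) + 1)) + 2*13)**2 = ((19 + (7 + 1)) + 26)**2 = ((19 + 8) + 26)**2 = (27 + 26)**2 = 53**2 = 2809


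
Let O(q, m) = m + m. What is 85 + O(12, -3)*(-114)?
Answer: 769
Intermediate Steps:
O(q, m) = 2*m
85 + O(12, -3)*(-114) = 85 + (2*(-3))*(-114) = 85 - 6*(-114) = 85 + 684 = 769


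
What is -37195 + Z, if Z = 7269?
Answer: -29926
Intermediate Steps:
-37195 + Z = -37195 + 7269 = -29926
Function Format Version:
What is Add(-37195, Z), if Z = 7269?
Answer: -29926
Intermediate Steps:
Add(-37195, Z) = Add(-37195, 7269) = -29926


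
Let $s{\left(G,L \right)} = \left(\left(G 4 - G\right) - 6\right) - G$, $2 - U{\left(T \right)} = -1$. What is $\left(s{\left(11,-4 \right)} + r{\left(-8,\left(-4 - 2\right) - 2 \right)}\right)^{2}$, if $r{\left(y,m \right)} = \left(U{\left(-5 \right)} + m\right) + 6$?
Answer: $289$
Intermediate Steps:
$U{\left(T \right)} = 3$ ($U{\left(T \right)} = 2 - -1 = 2 + 1 = 3$)
$r{\left(y,m \right)} = 9 + m$ ($r{\left(y,m \right)} = \left(3 + m\right) + 6 = 9 + m$)
$s{\left(G,L \right)} = -6 + 2 G$ ($s{\left(G,L \right)} = \left(\left(4 G - G\right) - 6\right) - G = \left(3 G - 6\right) - G = \left(-6 + 3 G\right) - G = -6 + 2 G$)
$\left(s{\left(11,-4 \right)} + r{\left(-8,\left(-4 - 2\right) - 2 \right)}\right)^{2} = \left(\left(-6 + 2 \cdot 11\right) + \left(9 - 8\right)\right)^{2} = \left(\left(-6 + 22\right) + \left(9 - 8\right)\right)^{2} = \left(16 + \left(9 - 8\right)\right)^{2} = \left(16 + 1\right)^{2} = 17^{2} = 289$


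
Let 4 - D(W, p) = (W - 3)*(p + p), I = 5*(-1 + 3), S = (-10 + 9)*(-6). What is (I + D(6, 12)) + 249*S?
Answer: 1436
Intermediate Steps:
S = 6 (S = -1*(-6) = 6)
I = 10 (I = 5*2 = 10)
D(W, p) = 4 - 2*p*(-3 + W) (D(W, p) = 4 - (W - 3)*(p + p) = 4 - (-3 + W)*2*p = 4 - 2*p*(-3 + W))
(I + D(6, 12)) + 249*S = (10 + (4 + 6*12 - 2*6*12)) + 249*6 = (10 + (4 + 72 - 144)) + 1494 = (10 - 68) + 1494 = -58 + 1494 = 1436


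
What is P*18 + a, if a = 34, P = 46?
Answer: 862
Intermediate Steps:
P*18 + a = 46*18 + 34 = 828 + 34 = 862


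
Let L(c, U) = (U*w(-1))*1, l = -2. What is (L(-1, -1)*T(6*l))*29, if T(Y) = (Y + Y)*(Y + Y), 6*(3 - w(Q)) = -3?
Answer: -58464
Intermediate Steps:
w(Q) = 7/2 (w(Q) = 3 - ⅙*(-3) = 3 + ½ = 7/2)
L(c, U) = 7*U/2 (L(c, U) = (U*(7/2))*1 = (7*U/2)*1 = 7*U/2)
T(Y) = 4*Y² (T(Y) = (2*Y)*(2*Y) = 4*Y²)
(L(-1, -1)*T(6*l))*29 = (((7/2)*(-1))*(4*(6*(-2))²))*29 = -14*(-12)²*29 = -14*144*29 = -7/2*576*29 = -2016*29 = -58464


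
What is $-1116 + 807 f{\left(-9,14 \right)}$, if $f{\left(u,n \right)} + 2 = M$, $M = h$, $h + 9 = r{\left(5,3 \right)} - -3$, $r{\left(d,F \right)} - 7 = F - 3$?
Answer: $-1923$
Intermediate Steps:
$r{\left(d,F \right)} = 4 + F$ ($r{\left(d,F \right)} = 7 + \left(F - 3\right) = 7 + \left(-3 + F\right) = 4 + F$)
$h = 1$ ($h = -9 + \left(\left(4 + 3\right) - -3\right) = -9 + \left(7 + 3\right) = -9 + 10 = 1$)
$M = 1$
$f{\left(u,n \right)} = -1$ ($f{\left(u,n \right)} = -2 + 1 = -1$)
$-1116 + 807 f{\left(-9,14 \right)} = -1116 + 807 \left(-1\right) = -1116 - 807 = -1923$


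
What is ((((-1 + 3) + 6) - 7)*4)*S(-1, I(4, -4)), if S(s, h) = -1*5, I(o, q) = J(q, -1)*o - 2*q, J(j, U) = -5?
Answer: -20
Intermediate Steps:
I(o, q) = -5*o - 2*q
S(s, h) = -5
((((-1 + 3) + 6) - 7)*4)*S(-1, I(4, -4)) = ((((-1 + 3) + 6) - 7)*4)*(-5) = (((2 + 6) - 7)*4)*(-5) = ((8 - 7)*4)*(-5) = (1*4)*(-5) = 4*(-5) = -20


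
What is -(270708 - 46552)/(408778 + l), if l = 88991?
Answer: -224156/497769 ≈ -0.45032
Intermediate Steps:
-(270708 - 46552)/(408778 + l) = -(270708 - 46552)/(408778 + 88991) = -224156/497769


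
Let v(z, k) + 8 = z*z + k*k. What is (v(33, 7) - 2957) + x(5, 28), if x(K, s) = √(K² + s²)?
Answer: -1827 + √809 ≈ -1798.6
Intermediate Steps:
v(z, k) = -8 + k² + z² (v(z, k) = -8 + (z*z + k*k) = -8 + (z² + k²) = -8 + (k² + z²) = -8 + k² + z²)
(v(33, 7) - 2957) + x(5, 28) = ((-8 + 7² + 33²) - 2957) + √(5² + 28²) = ((-8 + 49 + 1089) - 2957) + √(25 + 784) = (1130 - 2957) + √809 = -1827 + √809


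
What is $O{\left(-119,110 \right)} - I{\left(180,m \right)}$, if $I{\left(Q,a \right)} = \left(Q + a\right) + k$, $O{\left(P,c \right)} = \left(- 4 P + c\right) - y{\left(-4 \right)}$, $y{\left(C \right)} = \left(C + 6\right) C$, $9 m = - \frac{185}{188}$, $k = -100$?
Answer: $\frac{869873}{1692} \approx 514.11$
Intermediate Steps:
$m = - \frac{185}{1692}$ ($m = \frac{\left(-185\right) \frac{1}{188}}{9} = \frac{1}{9} \left(- \frac{185}{188}\right) = - \frac{185}{1692} \approx -0.10934$)
$y{\left(C \right)} = C \left(6 + C\right)$ ($y{\left(C \right)} = \left(6 + C\right) C = C \left(6 + C\right)$)
$O{\left(P,c \right)} = 8 + c - 4 P$ ($O{\left(P,c \right)} = \left(- 4 P + c\right) - - 4 \left(6 - 4\right) = \left(c - 4 P\right) - \left(-4\right) 2 = \left(c - 4 P\right) - -8 = \left(c - 4 P\right) + 8 = 8 + c - 4 P$)
$I{\left(Q,a \right)} = -100 + Q + a$ ($I{\left(Q,a \right)} = \left(Q + a\right) - 100 = -100 + Q + a$)
$O{\left(-119,110 \right)} - I{\left(180,m \right)} = \left(8 + 110 - -476\right) - \left(-100 + 180 - \frac{185}{1692}\right) = \left(8 + 110 + 476\right) - \frac{135175}{1692} = 594 - \frac{135175}{1692} = \frac{869873}{1692}$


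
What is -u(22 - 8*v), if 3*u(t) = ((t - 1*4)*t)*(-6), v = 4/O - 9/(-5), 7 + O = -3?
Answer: 3672/25 ≈ 146.88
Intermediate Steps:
O = -10 (O = -7 - 3 = -10)
v = 7/5 (v = 4/(-10) - 9/(-5) = 4*(-1/10) - 9*(-1/5) = -2/5 + 9/5 = 7/5 ≈ 1.4000)
u(t) = -2*t*(-4 + t) (u(t) = (((t - 1*4)*t)*(-6))/3 = (((t - 4)*t)*(-6))/3 = (((-4 + t)*t)*(-6))/3 = ((t*(-4 + t))*(-6))/3 = (-6*t*(-4 + t))/3 = -2*t*(-4 + t))
-u(22 - 8*v) = -2*(22 - 8*7/5)*(4 - (22 - 8*7/5)) = -2*(22 - 56/5)*(4 - (22 - 56/5)) = -2*54*(4 - 1*54/5)/5 = -2*54*(4 - 54/5)/5 = -2*54*(-34)/(5*5) = -1*(-3672/25) = 3672/25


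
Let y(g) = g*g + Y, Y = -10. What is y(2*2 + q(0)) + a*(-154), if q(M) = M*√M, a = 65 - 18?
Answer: -7232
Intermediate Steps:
a = 47
q(M) = M^(3/2)
y(g) = -10 + g² (y(g) = g*g - 10 = g² - 10 = -10 + g²)
y(2*2 + q(0)) + a*(-154) = (-10 + (2*2 + 0^(3/2))²) + 47*(-154) = (-10 + (4 + 0)²) - 7238 = (-10 + 4²) - 7238 = (-10 + 16) - 7238 = 6 - 7238 = -7232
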